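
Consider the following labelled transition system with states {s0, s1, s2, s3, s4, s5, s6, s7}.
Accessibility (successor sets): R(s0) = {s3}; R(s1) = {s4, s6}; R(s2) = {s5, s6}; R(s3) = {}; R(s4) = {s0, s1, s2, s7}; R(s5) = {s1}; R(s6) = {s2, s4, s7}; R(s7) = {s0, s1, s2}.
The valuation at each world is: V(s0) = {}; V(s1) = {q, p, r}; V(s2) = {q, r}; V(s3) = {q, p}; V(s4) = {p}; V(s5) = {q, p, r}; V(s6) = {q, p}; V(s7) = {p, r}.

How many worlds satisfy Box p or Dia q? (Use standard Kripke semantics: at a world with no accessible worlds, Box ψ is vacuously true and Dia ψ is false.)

8

Let φ = Box p or Dia q. Evaluate φ at each world:
  s0 (successors {s3}): φ is true.
  s1 (successors {s4, s6}): φ is true.
  s2 (successors {s5, s6}): φ is true.
  s3 (successors ∅): φ is true.
  s4 (successors {s0, s1, s2, s7}): φ is true.
  s5 (successors {s1}): φ is true.
  s6 (successors {s2, s4, s7}): φ is true.
  s7 (successors {s0, s1, s2}): φ is true.
For instance, at s1:
  At s1: Box p is true, Dia q is true, so Box p or Dia q is true.
    At s1: Box p requires p at every successor {s4, s6}.
      At s4: p is true.
      At s6: p is true.
    So Box p is true at s1.
    At s1: Dia q requires q at some successor in {s4, s6}.
      q holds at s6, so Dia q is true at s1.
Satisfying worlds: {s0, s1, s2, s3, s4, s5, s6, s7}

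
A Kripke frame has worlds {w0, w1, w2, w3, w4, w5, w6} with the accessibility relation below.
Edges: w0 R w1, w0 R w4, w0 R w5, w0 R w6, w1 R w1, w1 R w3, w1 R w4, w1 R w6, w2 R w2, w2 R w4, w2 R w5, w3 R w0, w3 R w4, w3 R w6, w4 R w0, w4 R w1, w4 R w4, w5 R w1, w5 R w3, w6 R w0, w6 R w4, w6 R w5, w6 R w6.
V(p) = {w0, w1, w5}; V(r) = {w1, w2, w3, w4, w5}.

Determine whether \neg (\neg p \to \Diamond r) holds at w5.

At w5: \neg p \to \Diamond r is true, so \neg (\neg p \to \Diamond r) is false.
  At w5: \neg p is false, \Diamond r is true, so \neg p \to \Diamond r is true.
    At w5: \Diamond r requires r at some successor in {w1, w3}.
      r holds at w1, so \Diamond r is true at w5.

No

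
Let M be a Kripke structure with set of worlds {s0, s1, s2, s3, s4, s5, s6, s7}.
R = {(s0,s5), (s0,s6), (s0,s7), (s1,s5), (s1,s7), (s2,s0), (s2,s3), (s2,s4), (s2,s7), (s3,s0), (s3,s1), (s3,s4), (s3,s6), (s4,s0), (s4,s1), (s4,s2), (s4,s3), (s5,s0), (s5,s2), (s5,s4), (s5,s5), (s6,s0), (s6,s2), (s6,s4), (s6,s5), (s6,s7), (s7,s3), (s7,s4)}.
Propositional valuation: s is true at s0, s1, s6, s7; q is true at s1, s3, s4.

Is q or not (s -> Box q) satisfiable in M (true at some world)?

Yes

Let φ = q or not (s -> Box q). Evaluate φ at each world:
  s0 (successors {s5, s6, s7}): φ is true.
  s1 (successors {s5, s7}): φ is true.
  s2 (successors {s0, s3, s4, s7}): φ is false.
  s3 (successors {s0, s1, s4, s6}): φ is true.
  s4 (successors {s0, s1, s2, s3}): φ is true.
  s5 (successors {s0, s2, s4, s5}): φ is false.
  s6 (successors {s0, s2, s4, s5, s7}): φ is true.
  s7 (successors {s3, s4}): φ is false.
Detail at s0 (witness):
  At s0: q is false, not (s -> Box q) is true, so q or not (s -> Box q) is true.
    At s0: s -> Box q is false, so not (s -> Box q) is true.
      At s0: s is true, Box q is false, so s -> Box q is false.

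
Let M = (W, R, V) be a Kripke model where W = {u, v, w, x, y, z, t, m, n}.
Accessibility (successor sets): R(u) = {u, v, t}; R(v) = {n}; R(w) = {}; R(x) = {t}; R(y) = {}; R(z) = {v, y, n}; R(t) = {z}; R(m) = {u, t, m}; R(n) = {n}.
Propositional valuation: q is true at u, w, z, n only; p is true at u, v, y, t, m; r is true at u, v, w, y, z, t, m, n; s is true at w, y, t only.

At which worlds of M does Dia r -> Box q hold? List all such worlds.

v, w, y, t, n

Let φ = Dia r -> Box q. Evaluate φ at each world:
  u (successors {u, v, t}): φ is false.
  v (successors {n}): φ is true.
  w (successors ∅): φ is true.
  x (successors {t}): φ is false.
  y (successors ∅): φ is true.
  z (successors {v, y, n}): φ is false.
  t (successors {z}): φ is true.
  m (successors {u, t, m}): φ is false.
  n (successors {n}): φ is true.
For instance, at n:
  At n: Dia r is true, Box q is true, so Dia r -> Box q is true.
    At n: Dia r requires r at some successor in {n}.
      r holds at n, so Dia r is true at n.
    At n: Box q requires q at every successor {n}.
      At n: q is true.
    So Box q is true at n.
Satisfying worlds: {v, w, y, t, n}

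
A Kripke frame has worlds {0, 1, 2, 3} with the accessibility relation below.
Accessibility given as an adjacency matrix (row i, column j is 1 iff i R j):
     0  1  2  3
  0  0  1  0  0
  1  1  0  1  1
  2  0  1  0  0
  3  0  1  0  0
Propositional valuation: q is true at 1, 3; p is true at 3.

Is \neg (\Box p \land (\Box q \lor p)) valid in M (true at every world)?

Let φ = \neg (\Box p \land (\Box q \lor p)). Evaluate φ at each world:
  0 (successors {1}): φ is true.
  1 (successors {0, 2, 3}): φ is true.
  2 (successors {1}): φ is true.
  3 (successors {1}): φ is true.
For instance, at 3:
  At 3: \Box p \land (\Box q \lor p) is false, so \neg (\Box p \land (\Box q \lor p)) is true.
    At 3: \Box p is false, \Box q \lor p is true, so \Box p \land (\Box q \lor p) is false.
      At 3: \Box p requires p at every successor {1}.
        p fails at 1, so \Box p is false at 3.
      At 3: \Box q is true, p is true, so \Box q \lor p is true.

Yes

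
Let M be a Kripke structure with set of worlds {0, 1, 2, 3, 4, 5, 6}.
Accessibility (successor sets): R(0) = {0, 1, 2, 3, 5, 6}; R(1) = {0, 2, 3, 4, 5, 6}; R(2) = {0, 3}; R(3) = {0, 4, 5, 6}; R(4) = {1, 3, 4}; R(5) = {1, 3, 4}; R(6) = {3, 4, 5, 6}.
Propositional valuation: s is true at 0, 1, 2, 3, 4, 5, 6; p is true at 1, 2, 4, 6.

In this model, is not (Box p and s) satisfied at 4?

At 4: Box p and s is false, so not (Box p and s) is true.
  At 4: Box p is false, s is true, so Box p and s is false.
    At 4: Box p requires p at every successor {1, 3, 4}.
      p fails at 3, so Box p is false at 4.

Yes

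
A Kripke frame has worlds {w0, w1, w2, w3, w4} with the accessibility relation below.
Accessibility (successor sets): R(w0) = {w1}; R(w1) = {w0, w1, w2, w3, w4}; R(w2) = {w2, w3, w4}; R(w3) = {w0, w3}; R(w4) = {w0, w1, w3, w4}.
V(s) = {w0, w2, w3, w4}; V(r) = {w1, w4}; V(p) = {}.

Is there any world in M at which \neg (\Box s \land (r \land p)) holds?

Yes

Recall that \Box ψ holds at a world iff ψ holds at every accessible world, and \Diamond ψ holds iff ψ holds at some accessible world.
Let φ = \neg (\Box s \land (r \land p)). Evaluate φ at each world:
  w0 (successors {w1}): φ is true.
  w1 (successors {w0, w1, w2, w3, w4}): φ is true.
  w2 (successors {w2, w3, w4}): φ is true.
  w3 (successors {w0, w3}): φ is true.
  w4 (successors {w0, w1, w3, w4}): φ is true.
Detail at w0 (witness):
  At w0: \Box s \land (r \land p) is false, so \neg (\Box s \land (r \land p)) is true.
    At w0: \Box s is false, r \land p is false, so \Box s \land (r \land p) is false.
      At w0: \Box s requires s at every successor {w1}.
        s fails at w1, so \Box s is false at w0.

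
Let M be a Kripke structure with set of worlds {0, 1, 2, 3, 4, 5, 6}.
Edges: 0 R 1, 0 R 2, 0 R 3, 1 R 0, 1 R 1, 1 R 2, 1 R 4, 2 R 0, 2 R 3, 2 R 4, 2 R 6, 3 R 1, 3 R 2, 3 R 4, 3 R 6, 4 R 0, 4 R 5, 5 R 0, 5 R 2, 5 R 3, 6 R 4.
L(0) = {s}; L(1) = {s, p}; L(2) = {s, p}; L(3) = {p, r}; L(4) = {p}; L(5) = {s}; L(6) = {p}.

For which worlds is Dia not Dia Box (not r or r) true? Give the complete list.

Recall that Box ψ holds at a world iff ψ holds at every accessible world, and Dia ψ holds iff ψ holds at some accessible world.
Let φ = Dia not Dia Box (not r or r). Evaluate φ at each world:
  0 (successors {1, 2, 3}): φ is false.
  1 (successors {0, 1, 2, 4}): φ is false.
  2 (successors {0, 3, 4, 6}): φ is false.
  3 (successors {1, 2, 4, 6}): φ is false.
  4 (successors {0, 5}): φ is false.
  5 (successors {0, 2, 3}): φ is false.
  6 (successors {4}): φ is false.
For instance, at 2:
  At 2: Dia not Dia Box (not r or r) requires not Dia Box (not r or r) at some successor in {0, 3, 4, 6}.
    At 0: not Dia Box (not r or r) is false.
    At 3: not Dia Box (not r or r) is false.
    At 4: not Dia Box (not r or r) is false.
    At 6: not Dia Box (not r or r) is false.
  So Dia not Dia Box (not r or r) is false at 2.
Satisfying worlds: none.

none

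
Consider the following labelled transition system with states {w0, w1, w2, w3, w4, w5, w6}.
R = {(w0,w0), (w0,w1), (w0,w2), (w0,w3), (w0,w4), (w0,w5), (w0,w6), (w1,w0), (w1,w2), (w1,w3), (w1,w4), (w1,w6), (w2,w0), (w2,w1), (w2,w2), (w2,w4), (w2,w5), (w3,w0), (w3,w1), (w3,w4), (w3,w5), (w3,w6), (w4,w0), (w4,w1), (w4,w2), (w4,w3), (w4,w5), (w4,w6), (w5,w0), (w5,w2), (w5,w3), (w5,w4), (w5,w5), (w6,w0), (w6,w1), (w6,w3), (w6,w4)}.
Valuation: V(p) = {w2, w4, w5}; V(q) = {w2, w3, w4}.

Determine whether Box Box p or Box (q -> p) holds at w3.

Yes

Recall that Box ψ holds at a world iff ψ holds at every accessible world, and Dia ψ holds iff ψ holds at some accessible world.
At w3: Box Box p is false, Box (q -> p) is true, so Box Box p or Box (q -> p) is true.
  At w3: Box Box p requires Box p at every successor {w0, w1, w4, w5, w6}.
    Box p fails at w0, so Box Box p is false at w3.
      At w0: Box p requires p at every successor {w0, w1, w2, w3, w4, w5, w6}.
        p fails at w0, so Box p is false at w0.
  At w3: Box (q -> p) requires q -> p at every successor {w0, w1, w4, w5, w6}.
    At w0: q -> p is true.
    At w1: q -> p is true.
    At w4: q -> p is true.
    At w5: q -> p is true.
    At w6: q -> p is true.
  So Box (q -> p) is true at w3.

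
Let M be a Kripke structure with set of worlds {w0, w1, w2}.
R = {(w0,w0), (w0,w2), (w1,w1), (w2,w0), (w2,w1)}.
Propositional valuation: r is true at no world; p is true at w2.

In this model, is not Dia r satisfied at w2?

Yes

At w2: Dia r is false, so not Dia r is true.
  At w2: Dia r requires r at some successor in {w0, w1}.
    At w0: r is false.
    At w1: r is false.
  So Dia r is false at w2.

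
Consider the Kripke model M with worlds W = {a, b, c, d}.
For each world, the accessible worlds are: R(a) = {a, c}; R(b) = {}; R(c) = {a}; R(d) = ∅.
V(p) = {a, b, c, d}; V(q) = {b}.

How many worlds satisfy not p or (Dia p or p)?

Let φ = not p or (Dia p or p). Evaluate φ at each world:
  a (successors {a, c}): φ is true.
  b (successors ∅): φ is true.
  c (successors {a}): φ is true.
  d (successors ∅): φ is true.
For instance, at a:
  At a: not p is false, Dia p or p is true, so not p or (Dia p or p) is true.
    At a: Dia p is true, p is true, so Dia p or p is true.
      At a: Dia p requires p at some successor in {a, c}.
        p holds at a, so Dia p is true at a.
Satisfying worlds: {a, b, c, d}

4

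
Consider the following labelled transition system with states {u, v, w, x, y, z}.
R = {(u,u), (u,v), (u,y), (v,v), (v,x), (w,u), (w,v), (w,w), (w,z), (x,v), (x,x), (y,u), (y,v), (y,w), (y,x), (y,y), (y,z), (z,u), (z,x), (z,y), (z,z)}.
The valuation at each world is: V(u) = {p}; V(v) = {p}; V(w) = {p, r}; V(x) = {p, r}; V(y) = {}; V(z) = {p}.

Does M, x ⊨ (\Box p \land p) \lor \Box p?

At x: \Box p \land p is true, \Box p is true, so (\Box p \land p) \lor \Box p is true.
  At x: \Box p is true, p is true, so \Box p \land p is true.
    At x: \Box p requires p at every successor {v, x}.
      At v: p is true.
      At x: p is true.
    So \Box p is true at x.
  At x: \Box p requires p at every successor {v, x}.
    At v: p is true.
    At x: p is true.
  So \Box p is true at x.

Yes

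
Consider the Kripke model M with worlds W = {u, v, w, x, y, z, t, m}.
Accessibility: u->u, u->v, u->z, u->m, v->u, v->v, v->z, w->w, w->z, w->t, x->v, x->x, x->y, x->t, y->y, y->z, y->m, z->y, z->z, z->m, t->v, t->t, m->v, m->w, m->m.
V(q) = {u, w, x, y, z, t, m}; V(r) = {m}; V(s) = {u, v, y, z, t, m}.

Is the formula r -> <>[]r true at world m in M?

At m: r is true, <>[]r is false, so r -> <>[]r is false.
  At m: <>[]r requires []r at some successor in {v, w, m}.
    At v: []r is false.
    At w: []r is false.
    At m: []r is false.
  So <>[]r is false at m.

No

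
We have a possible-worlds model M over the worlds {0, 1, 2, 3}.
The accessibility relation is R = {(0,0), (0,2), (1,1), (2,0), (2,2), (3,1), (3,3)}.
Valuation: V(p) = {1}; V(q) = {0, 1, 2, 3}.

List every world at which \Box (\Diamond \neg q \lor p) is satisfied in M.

1

Let φ = \Box (\Diamond \neg q \lor p). Evaluate φ at each world:
  0 (successors {0, 2}): φ is false.
  1 (successors {1}): φ is true.
  2 (successors {0, 2}): φ is false.
  3 (successors {1, 3}): φ is false.
For instance, at 0:
  At 0: \Box (\Diamond \neg q \lor p) requires \Diamond \neg q \lor p at every successor {0, 2}.
    \Diamond \neg q \lor p fails at 0, so \Box (\Diamond \neg q \lor p) is false at 0.
      At 0: \Diamond \neg q is false, p is false, so \Diamond \neg q \lor p is false.
Satisfying worlds: {1}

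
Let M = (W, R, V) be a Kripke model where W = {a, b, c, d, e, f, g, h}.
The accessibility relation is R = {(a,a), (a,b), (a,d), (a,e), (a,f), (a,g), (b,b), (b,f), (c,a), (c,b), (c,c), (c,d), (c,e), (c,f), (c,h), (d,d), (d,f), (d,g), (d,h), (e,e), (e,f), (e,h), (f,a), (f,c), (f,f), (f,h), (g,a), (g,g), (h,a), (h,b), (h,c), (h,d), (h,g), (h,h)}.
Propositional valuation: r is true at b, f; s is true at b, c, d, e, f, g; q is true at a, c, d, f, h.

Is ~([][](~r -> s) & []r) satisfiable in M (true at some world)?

Yes

Let φ = ~([][](~r -> s) & []r). Evaluate φ at each world:
  a (successors {a, b, d, e, f, g}): φ is true.
  b (successors {b, f}): φ is true.
  c (successors {a, b, c, d, e, f, h}): φ is true.
  d (successors {d, f, g, h}): φ is true.
  e (successors {e, f, h}): φ is true.
  f (successors {a, c, f, h}): φ is true.
  g (successors {a, g}): φ is true.
  h (successors {a, b, c, d, g, h}): φ is true.
Detail at a (witness):
  At a: [][](~r -> s) & []r is false, so ~([][](~r -> s) & []r) is true.
    At a: [][](~r -> s) is false, []r is false, so [][](~r -> s) & []r is false.
      At a: [][](~r -> s) requires [](~r -> s) at every successor {a, b, d, e, f, g}.
        [](~r -> s) fails at a, so [][](~r -> s) is false at a.
      At a: []r requires r at every successor {a, b, d, e, f, g}.
        r fails at a, so []r is false at a.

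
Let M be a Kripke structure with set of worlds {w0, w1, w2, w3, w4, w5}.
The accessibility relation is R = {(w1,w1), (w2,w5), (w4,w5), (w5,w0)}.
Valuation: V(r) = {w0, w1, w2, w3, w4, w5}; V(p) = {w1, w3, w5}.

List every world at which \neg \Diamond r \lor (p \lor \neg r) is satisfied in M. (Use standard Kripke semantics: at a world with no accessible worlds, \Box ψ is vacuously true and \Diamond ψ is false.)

w0, w1, w3, w5

Recall that \Diamond ψ holds at a world iff ψ holds at some accessible world.
Let φ = \neg \Diamond r \lor (p \lor \neg r). Evaluate φ at each world:
  w0 (successors ∅): φ is true.
  w1 (successors {w1}): φ is true.
  w2 (successors {w5}): φ is false.
  w3 (successors ∅): φ is true.
  w4 (successors {w5}): φ is false.
  w5 (successors {w0}): φ is true.
For instance, at w5:
  At w5: \neg \Diamond r is false, p \lor \neg r is true, so \neg \Diamond r \lor (p \lor \neg r) is true.
    At w5: \Diamond r is true, so \neg \Diamond r is false.
      At w5: \Diamond r requires r at some successor in {w0}.
        r holds at w0, so \Diamond r is true at w5.
Satisfying worlds: {w0, w1, w3, w5}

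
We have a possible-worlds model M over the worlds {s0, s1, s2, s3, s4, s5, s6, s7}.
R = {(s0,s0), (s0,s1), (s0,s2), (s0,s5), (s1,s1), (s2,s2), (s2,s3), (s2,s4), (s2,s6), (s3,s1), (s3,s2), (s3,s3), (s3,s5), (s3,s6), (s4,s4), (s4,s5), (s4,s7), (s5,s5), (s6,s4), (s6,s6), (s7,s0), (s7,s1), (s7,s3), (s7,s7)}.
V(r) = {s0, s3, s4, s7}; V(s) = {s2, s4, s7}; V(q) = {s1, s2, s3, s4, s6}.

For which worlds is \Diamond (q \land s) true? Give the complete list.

s0, s2, s3, s4, s6

Let φ = \Diamond (q \land s). Evaluate φ at each world:
  s0 (successors {s0, s1, s2, s5}): φ is true.
  s1 (successors {s1}): φ is false.
  s2 (successors {s2, s3, s4, s6}): φ is true.
  s3 (successors {s1, s2, s3, s5, s6}): φ is true.
  s4 (successors {s4, s5, s7}): φ is true.
  s5 (successors {s5}): φ is false.
  s6 (successors {s4, s6}): φ is true.
  s7 (successors {s0, s1, s3, s7}): φ is false.
For instance, at s1:
  At s1: \Diamond (q \land s) requires q \land s at some successor in {s1}.
    At s1: q \land s is false.
  So \Diamond (q \land s) is false at s1.
Satisfying worlds: {s0, s2, s3, s4, s6}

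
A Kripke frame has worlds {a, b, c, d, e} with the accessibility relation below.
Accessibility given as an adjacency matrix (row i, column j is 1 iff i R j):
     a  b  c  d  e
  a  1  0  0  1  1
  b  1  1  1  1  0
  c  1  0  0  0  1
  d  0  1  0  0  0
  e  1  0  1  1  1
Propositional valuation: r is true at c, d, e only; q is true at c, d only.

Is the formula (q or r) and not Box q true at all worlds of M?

No

Let φ = (q or r) and not Box q. Evaluate φ at each world:
  a (successors {a, d, e}): φ is false.
  b (successors {a, b, c, d}): φ is false.
  c (successors {a, e}): φ is true.
  d (successors {b}): φ is true.
  e (successors {a, c, d, e}): φ is true.
Detail at a (counterexample):
  At a: q or r is false, not Box q is true, so (q or r) and not Box q is false.
    At a: Box q is false, so not Box q is true.
      At a: Box q requires q at every successor {a, d, e}.
        q fails at a, so Box q is false at a.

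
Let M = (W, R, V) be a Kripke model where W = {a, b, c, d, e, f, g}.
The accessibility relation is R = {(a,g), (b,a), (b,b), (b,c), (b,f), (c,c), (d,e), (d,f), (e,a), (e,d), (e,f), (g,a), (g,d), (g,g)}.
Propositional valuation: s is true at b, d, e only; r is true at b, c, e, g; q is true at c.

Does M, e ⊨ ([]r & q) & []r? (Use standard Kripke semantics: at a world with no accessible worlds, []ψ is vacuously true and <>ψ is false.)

No

At e: []r & q is false, []r is false, so ([]r & q) & []r is false.
  At e: []r is false, q is false, so []r & q is false.
    At e: []r requires r at every successor {a, d, f}.
      r fails at a, so []r is false at e.
  At e: []r requires r at every successor {a, d, f}.
    r fails at a, so []r is false at e.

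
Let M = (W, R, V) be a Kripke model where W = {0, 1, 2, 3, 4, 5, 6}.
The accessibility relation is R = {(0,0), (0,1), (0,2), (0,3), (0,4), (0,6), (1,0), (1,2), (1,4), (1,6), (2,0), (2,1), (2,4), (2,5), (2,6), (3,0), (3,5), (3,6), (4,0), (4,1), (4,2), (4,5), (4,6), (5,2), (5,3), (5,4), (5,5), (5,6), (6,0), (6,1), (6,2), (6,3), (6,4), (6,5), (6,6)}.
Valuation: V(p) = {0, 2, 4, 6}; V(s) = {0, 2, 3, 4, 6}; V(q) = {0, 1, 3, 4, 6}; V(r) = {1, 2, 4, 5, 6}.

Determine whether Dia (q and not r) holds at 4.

Yes

At 4: Dia (q and not r) requires q and not r at some successor in {0, 1, 2, 5, 6}.
  q and not r holds at 0, so Dia (q and not r) is true at 4.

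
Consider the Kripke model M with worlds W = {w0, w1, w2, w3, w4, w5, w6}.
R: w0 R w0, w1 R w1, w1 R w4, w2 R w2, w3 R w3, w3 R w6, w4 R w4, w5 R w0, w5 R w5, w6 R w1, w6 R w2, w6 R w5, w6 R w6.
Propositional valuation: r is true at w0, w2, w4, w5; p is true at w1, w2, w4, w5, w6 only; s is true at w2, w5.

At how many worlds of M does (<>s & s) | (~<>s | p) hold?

Recall that <>ψ holds at a world iff ψ holds at some accessible world.
Let φ = (<>s & s) | (~<>s | p). Evaluate φ at each world:
  w0 (successors {w0}): φ is true.
  w1 (successors {w1, w4}): φ is true.
  w2 (successors {w2}): φ is true.
  w3 (successors {w3, w6}): φ is true.
  w4 (successors {w4}): φ is true.
  w5 (successors {w0, w5}): φ is true.
  w6 (successors {w1, w2, w5, w6}): φ is true.
For instance, at w3:
  At w3: <>s & s is false, ~<>s | p is true, so (<>s & s) | (~<>s | p) is true.
    At w3: <>s is false, s is false, so <>s & s is false.
      At w3: <>s requires s at some successor in {w3, w6}.
        At w3: s is false.
        At w6: s is false.
      So <>s is false at w3.
    At w3: ~<>s is true, p is false, so ~<>s | p is true.
      At w3: <>s is false, so ~<>s is true.
Satisfying worlds: {w0, w1, w2, w3, w4, w5, w6}

7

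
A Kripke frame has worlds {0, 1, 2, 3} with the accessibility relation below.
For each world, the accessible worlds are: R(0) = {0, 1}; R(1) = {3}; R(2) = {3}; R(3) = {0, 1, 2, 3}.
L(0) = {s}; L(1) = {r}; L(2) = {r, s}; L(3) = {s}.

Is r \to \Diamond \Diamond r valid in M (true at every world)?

Yes

Let φ = r \to \Diamond \Diamond r. Evaluate φ at each world:
  0 (successors {0, 1}): φ is true.
  1 (successors {3}): φ is true.
  2 (successors {3}): φ is true.
  3 (successors {0, 1, 2, 3}): φ is true.
For instance, at 2:
  At 2: r is true, \Diamond \Diamond r is true, so r \to \Diamond \Diamond r is true.
    At 2: \Diamond \Diamond r requires \Diamond r at some successor in {3}.
      \Diamond r holds at 3, so \Diamond \Diamond r is true at 2.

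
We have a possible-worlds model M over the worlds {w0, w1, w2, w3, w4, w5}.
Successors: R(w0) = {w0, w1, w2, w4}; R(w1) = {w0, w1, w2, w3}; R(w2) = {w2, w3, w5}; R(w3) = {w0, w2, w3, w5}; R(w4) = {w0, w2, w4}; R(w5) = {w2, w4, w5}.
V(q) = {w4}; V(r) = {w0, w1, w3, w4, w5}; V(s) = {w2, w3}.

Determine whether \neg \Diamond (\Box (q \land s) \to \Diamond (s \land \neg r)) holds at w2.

No

At w2: \Diamond (\Box (q \land s) \to \Diamond (s \land \neg r)) is true, so \neg \Diamond (\Box (q \land s) \to \Diamond (s \land \neg r)) is false.
  At w2: \Diamond (\Box (q \land s) \to \Diamond (s \land \neg r)) requires \Box (q \land s) \to \Diamond (s \land \neg r) at some successor in {w2, w3, w5}.
    \Box (q \land s) \to \Diamond (s \land \neg r) holds at w2, so \Diamond (\Box (q \land s) \to \Diamond (s \land \neg r)) is true at w2.
      At w2: \Box (q \land s) is false, \Diamond (s \land \neg r) is true, so \Box (q \land s) \to \Diamond (s \land \neg r) is true.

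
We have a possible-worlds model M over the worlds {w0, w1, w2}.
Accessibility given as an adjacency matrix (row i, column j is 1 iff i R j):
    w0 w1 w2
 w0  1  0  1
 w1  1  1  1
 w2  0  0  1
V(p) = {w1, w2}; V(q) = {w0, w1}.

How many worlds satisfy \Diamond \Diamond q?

2

Let φ = \Diamond \Diamond q. Evaluate φ at each world:
  w0 (successors {w0, w2}): φ is true.
  w1 (successors {w0, w1, w2}): φ is true.
  w2 (successors {w2}): φ is false.
For instance, at w2:
  At w2: \Diamond \Diamond q requires \Diamond q at some successor in {w2}.
    At w2: \Diamond q is false.
  So \Diamond \Diamond q is false at w2.
Satisfying worlds: {w0, w1}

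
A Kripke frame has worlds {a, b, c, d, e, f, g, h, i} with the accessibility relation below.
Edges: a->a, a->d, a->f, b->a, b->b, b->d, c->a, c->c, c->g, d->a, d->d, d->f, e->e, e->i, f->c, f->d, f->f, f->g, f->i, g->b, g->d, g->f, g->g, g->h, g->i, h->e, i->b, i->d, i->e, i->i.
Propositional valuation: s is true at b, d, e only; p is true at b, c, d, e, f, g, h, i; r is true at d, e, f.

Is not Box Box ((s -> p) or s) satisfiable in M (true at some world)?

Let φ = not Box Box ((s -> p) or s). Evaluate φ at each world:
  a (successors {a, d, f}): φ is false.
  b (successors {a, b, d}): φ is false.
  c (successors {a, c, g}): φ is false.
  d (successors {a, d, f}): φ is false.
  e (successors {e, i}): φ is false.
  f (successors {c, d, f, g, i}): φ is false.
  g (successors {b, d, f, g, h, i}): φ is false.
  h (successors {e}): φ is false.
  i (successors {b, d, e, i}): φ is false.
For instance, at d:
  At d: Box Box ((s -> p) or s) is true, so not Box Box ((s -> p) or s) is false.
    At d: Box Box ((s -> p) or s) requires Box ((s -> p) or s) at every successor {a, d, f}.
      At a: Box ((s -> p) or s) is true.
      At d: Box ((s -> p) or s) is true.
      At f: Box ((s -> p) or s) is true.
    So Box Box ((s -> p) or s) is true at d.

No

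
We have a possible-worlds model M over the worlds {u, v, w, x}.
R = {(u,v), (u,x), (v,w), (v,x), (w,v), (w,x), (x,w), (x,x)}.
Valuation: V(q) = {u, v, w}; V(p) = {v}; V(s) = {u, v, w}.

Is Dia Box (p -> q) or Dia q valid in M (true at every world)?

Let φ = Dia Box (p -> q) or Dia q. Evaluate φ at each world:
  u (successors {v, x}): φ is true.
  v (successors {w, x}): φ is true.
  w (successors {v, x}): φ is true.
  x (successors {w, x}): φ is true.
For instance, at v:
  At v: Dia Box (p -> q) is true, Dia q is true, so Dia Box (p -> q) or Dia q is true.
    At v: Dia Box (p -> q) requires Box (p -> q) at some successor in {w, x}.
      Box (p -> q) holds at w, so Dia Box (p -> q) is true at v.
    At v: Dia q requires q at some successor in {w, x}.
      q holds at w, so Dia q is true at v.

Yes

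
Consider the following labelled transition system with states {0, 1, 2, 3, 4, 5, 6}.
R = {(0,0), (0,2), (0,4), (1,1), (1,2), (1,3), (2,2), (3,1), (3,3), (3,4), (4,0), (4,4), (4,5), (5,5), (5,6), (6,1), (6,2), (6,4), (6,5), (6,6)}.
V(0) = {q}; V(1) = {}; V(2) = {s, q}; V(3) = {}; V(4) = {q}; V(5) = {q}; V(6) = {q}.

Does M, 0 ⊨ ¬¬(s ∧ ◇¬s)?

No

At 0: ¬(s ∧ ◇¬s) is true, so ¬¬(s ∧ ◇¬s) is false.
  At 0: s ∧ ◇¬s is false, so ¬(s ∧ ◇¬s) is true.
    At 0: s is false, ◇¬s is true, so s ∧ ◇¬s is false.
      At 0: ◇¬s requires ¬s at some successor in {0, 2, 4}.
        ¬s holds at 0, so ◇¬s is true at 0.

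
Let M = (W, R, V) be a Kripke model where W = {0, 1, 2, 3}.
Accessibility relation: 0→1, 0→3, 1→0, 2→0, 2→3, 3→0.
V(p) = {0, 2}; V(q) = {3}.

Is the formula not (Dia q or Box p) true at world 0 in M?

No

At 0: Dia q or Box p is true, so not (Dia q or Box p) is false.
  At 0: Dia q is true, Box p is false, so Dia q or Box p is true.
    At 0: Dia q requires q at some successor in {1, 3}.
      q holds at 3, so Dia q is true at 0.
    At 0: Box p requires p at every successor {1, 3}.
      p fails at 1, so Box p is false at 0.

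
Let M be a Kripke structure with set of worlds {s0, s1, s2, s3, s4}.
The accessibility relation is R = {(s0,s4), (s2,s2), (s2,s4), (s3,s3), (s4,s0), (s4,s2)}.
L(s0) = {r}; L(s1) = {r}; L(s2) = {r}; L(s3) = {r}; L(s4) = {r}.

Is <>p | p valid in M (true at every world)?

Let φ = <>p | p. Evaluate φ at each world:
  s0 (successors {s4}): φ is false.
  s1 (successors ∅): φ is false.
  s2 (successors {s2, s4}): φ is false.
  s3 (successors {s3}): φ is false.
  s4 (successors {s0, s2}): φ is false.
Detail at s0 (counterexample):
  At s0: <>p is false, p is false, so <>p | p is false.
    At s0: <>p requires p at some successor in {s4}.
      At s4: p is false.
    So <>p is false at s0.

No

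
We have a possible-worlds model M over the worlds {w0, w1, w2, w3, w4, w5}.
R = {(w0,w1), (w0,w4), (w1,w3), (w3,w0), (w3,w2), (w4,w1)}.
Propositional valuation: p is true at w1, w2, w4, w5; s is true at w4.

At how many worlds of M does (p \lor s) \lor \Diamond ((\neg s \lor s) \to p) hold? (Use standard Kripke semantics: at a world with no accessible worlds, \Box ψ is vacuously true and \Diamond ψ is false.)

Let φ = (p \lor s) \lor \Diamond ((\neg s \lor s) \to p). Evaluate φ at each world:
  w0 (successors {w1, w4}): φ is true.
  w1 (successors {w3}): φ is true.
  w2 (successors ∅): φ is true.
  w3 (successors {w0, w2}): φ is true.
  w4 (successors {w1}): φ is true.
  w5 (successors ∅): φ is true.
For instance, at w0:
  At w0: p \lor s is false, \Diamond ((\neg s \lor s) \to p) is true, so (p \lor s) \lor \Diamond ((\neg s \lor s) \to p) is true.
    At w0: \Diamond ((\neg s \lor s) \to p) requires (\neg s \lor s) \to p at some successor in {w1, w4}.
      (\neg s \lor s) \to p holds at w1, so \Diamond ((\neg s \lor s) \to p) is true at w0.
Satisfying worlds: {w0, w1, w2, w3, w4, w5}

6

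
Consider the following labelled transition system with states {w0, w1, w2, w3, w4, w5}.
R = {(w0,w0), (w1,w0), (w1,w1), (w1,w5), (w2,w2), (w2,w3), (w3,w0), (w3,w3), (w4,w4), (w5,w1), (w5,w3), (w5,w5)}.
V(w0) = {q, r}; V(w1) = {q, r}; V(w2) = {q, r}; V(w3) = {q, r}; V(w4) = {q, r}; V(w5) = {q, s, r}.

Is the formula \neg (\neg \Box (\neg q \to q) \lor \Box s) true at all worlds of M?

Yes

Recall that \Box ψ holds at a world iff ψ holds at every accessible world, and \Diamond ψ holds iff ψ holds at some accessible world.
Let φ = \neg (\neg \Box (\neg q \to q) \lor \Box s). Evaluate φ at each world:
  w0 (successors {w0}): φ is true.
  w1 (successors {w0, w1, w5}): φ is true.
  w2 (successors {w2, w3}): φ is true.
  w3 (successors {w0, w3}): φ is true.
  w4 (successors {w4}): φ is true.
  w5 (successors {w1, w3, w5}): φ is true.
For instance, at w0:
  At w0: \neg \Box (\neg q \to q) \lor \Box s is false, so \neg (\neg \Box (\neg q \to q) \lor \Box s) is true.
    At w0: \neg \Box (\neg q \to q) is false, \Box s is false, so \neg \Box (\neg q \to q) \lor \Box s is false.
      At w0: \Box (\neg q \to q) is true, so \neg \Box (\neg q \to q) is false.
      At w0: \Box s requires s at every successor {w0}.
        s fails at w0, so \Box s is false at w0.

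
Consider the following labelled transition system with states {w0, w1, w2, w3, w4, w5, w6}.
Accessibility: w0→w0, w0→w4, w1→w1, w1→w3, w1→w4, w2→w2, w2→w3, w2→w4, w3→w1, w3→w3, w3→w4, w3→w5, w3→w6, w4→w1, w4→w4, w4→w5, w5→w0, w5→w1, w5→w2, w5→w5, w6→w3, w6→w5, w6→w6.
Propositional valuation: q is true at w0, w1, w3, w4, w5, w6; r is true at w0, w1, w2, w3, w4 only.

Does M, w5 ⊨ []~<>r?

At w5: []~<>r requires ~<>r at every successor {w0, w1, w2, w5}.
  ~<>r fails at w0, so []~<>r is false at w5.
    At w0: <>r is true, so ~<>r is false.
      At w0: <>r requires r at some successor in {w0, w4}.
        r holds at w0, so <>r is true at w0.

No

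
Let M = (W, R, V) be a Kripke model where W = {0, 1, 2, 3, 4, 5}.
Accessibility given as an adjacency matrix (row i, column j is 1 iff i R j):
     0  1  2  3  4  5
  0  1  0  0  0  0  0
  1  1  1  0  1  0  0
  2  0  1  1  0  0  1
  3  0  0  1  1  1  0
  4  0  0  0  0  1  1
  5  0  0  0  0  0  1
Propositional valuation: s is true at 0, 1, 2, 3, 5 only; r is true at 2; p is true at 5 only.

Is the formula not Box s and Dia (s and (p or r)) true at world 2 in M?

At 2: not Box s is false, Dia (s and (p or r)) is true, so not Box s and Dia (s and (p or r)) is false.
  At 2: Box s is true, so not Box s is false.
    At 2: Box s requires s at every successor {1, 2, 5}.
      At 1: s is true.
      At 2: s is true.
      At 5: s is true.
    So Box s is true at 2.
  At 2: Dia (s and (p or r)) requires s and (p or r) at some successor in {1, 2, 5}.
    s and (p or r) holds at 2, so Dia (s and (p or r)) is true at 2.

No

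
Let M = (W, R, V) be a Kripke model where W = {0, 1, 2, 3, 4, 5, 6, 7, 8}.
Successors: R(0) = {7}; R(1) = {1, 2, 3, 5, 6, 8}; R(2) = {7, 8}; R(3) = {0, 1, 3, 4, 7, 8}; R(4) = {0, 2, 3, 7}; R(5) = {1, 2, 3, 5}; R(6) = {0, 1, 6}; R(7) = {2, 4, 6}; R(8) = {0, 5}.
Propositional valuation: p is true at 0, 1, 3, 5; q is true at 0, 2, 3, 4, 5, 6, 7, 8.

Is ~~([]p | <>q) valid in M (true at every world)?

Yes

Recall that []ψ holds at a world iff ψ holds at every accessible world, and <>ψ holds iff ψ holds at some accessible world.
Let φ = ~~([]p | <>q). Evaluate φ at each world:
  0 (successors {7}): φ is true.
  1 (successors {1, 2, 3, 5, 6, 8}): φ is true.
  2 (successors {7, 8}): φ is true.
  3 (successors {0, 1, 3, 4, 7, 8}): φ is true.
  4 (successors {0, 2, 3, 7}): φ is true.
  5 (successors {1, 2, 3, 5}): φ is true.
  6 (successors {0, 1, 6}): φ is true.
  7 (successors {2, 4, 6}): φ is true.
  8 (successors {0, 5}): φ is true.
For instance, at 5:
  At 5: ~([]p | <>q) is false, so ~~([]p | <>q) is true.
    At 5: []p | <>q is true, so ~([]p | <>q) is false.
      At 5: []p is false, <>q is true, so []p | <>q is true.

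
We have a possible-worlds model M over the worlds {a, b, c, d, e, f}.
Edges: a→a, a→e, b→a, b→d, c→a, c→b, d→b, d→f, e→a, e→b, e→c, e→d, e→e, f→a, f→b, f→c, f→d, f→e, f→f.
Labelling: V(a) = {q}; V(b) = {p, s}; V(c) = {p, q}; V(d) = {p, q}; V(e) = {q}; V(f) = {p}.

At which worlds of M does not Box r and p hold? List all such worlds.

Let φ = not Box r and p. Evaluate φ at each world:
  a (successors {a, e}): φ is false.
  b (successors {a, d}): φ is true.
  c (successors {a, b}): φ is true.
  d (successors {b, f}): φ is true.
  e (successors {a, b, c, d, e}): φ is false.
  f (successors {a, b, c, d, e, f}): φ is true.
For instance, at f:
  At f: not Box r is true, p is true, so not Box r and p is true.
    At f: Box r is false, so not Box r is true.
      At f: Box r requires r at every successor {a, b, c, d, e, f}.
        r fails at a, so Box r is false at f.
Satisfying worlds: {b, c, d, f}

b, c, d, f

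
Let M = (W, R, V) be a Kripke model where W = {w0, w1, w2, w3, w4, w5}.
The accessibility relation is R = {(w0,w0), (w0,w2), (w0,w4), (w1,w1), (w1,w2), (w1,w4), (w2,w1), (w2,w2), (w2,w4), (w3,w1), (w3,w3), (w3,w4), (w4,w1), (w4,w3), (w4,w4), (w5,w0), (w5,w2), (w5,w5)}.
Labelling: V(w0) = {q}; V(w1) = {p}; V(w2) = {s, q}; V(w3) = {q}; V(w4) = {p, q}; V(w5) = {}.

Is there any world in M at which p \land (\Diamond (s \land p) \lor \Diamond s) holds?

Let φ = p \land (\Diamond (s \land p) \lor \Diamond s). Evaluate φ at each world:
  w0 (successors {w0, w2, w4}): φ is false.
  w1 (successors {w1, w2, w4}): φ is true.
  w2 (successors {w1, w2, w4}): φ is false.
  w3 (successors {w1, w3, w4}): φ is false.
  w4 (successors {w1, w3, w4}): φ is false.
  w5 (successors {w0, w2, w5}): φ is false.
Detail at w1 (witness):
  At w1: p is true, \Diamond (s \land p) \lor \Diamond s is true, so p \land (\Diamond (s \land p) \lor \Diamond s) is true.
    At w1: \Diamond (s \land p) is false, \Diamond s is true, so \Diamond (s \land p) \lor \Diamond s is true.
      At w1: \Diamond (s \land p) requires s \land p at some successor in {w1, w2, w4}.
        At w1: s \land p is false.
        At w2: s \land p is false.
        At w4: s \land p is false.
      So \Diamond (s \land p) is false at w1.
      At w1: \Diamond s requires s at some successor in {w1, w2, w4}.
        s holds at w2, so \Diamond s is true at w1.

Yes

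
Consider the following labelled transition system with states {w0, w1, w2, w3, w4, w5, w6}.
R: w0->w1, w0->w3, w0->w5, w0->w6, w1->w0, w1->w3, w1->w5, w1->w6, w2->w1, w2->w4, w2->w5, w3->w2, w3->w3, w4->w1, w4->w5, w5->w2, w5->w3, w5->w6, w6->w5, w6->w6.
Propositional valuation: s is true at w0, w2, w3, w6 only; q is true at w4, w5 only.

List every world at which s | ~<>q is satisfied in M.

w0, w2, w3, w5, w6

Recall that <>ψ holds at a world iff ψ holds at some accessible world.
Let φ = s | ~<>q. Evaluate φ at each world:
  w0 (successors {w1, w3, w5, w6}): φ is true.
  w1 (successors {w0, w3, w5, w6}): φ is false.
  w2 (successors {w1, w4, w5}): φ is true.
  w3 (successors {w2, w3}): φ is true.
  w4 (successors {w1, w5}): φ is false.
  w5 (successors {w2, w3, w6}): φ is true.
  w6 (successors {w5, w6}): φ is true.
For instance, at w2:
  At w2: s is true, ~<>q is false, so s | ~<>q is true.
    At w2: <>q is true, so ~<>q is false.
      At w2: <>q requires q at some successor in {w1, w4, w5}.
        q holds at w4, so <>q is true at w2.
Satisfying worlds: {w0, w2, w3, w5, w6}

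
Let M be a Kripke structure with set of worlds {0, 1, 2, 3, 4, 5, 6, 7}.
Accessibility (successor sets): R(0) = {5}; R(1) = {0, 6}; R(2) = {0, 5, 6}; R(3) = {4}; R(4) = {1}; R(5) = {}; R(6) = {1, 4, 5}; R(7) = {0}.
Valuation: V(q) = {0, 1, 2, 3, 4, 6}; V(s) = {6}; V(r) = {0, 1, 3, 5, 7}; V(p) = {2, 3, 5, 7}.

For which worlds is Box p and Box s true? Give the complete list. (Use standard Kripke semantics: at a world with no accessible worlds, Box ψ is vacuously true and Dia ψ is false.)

5

Recall that Box ψ holds at a world iff ψ holds at every accessible world, and Dia ψ holds iff ψ holds at some accessible world.
Let φ = Box p and Box s. Evaluate φ at each world:
  0 (successors {5}): φ is false.
  1 (successors {0, 6}): φ is false.
  2 (successors {0, 5, 6}): φ is false.
  3 (successors {4}): φ is false.
  4 (successors {1}): φ is false.
  5 (successors ∅): φ is true.
  6 (successors {1, 4, 5}): φ is false.
  7 (successors {0}): φ is false.
For instance, at 3:
  At 3: Box p is false, Box s is false, so Box p and Box s is false.
    At 3: Box p requires p at every successor {4}.
      p fails at 4, so Box p is false at 3.
    At 3: Box s requires s at every successor {4}.
      s fails at 4, so Box s is false at 3.
Satisfying worlds: {5}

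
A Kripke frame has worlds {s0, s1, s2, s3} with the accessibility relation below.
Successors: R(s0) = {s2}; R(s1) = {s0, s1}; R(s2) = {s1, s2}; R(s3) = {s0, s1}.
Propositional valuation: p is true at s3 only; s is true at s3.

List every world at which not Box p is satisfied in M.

Recall that Box ψ holds at a world iff ψ holds at every accessible world, and Dia ψ holds iff ψ holds at some accessible world.
Let φ = not Box p. Evaluate φ at each world:
  s0 (successors {s2}): φ is true.
  s1 (successors {s0, s1}): φ is true.
  s2 (successors {s1, s2}): φ is true.
  s3 (successors {s0, s1}): φ is true.
For instance, at s3:
  At s3: Box p is false, so not Box p is true.
    At s3: Box p requires p at every successor {s0, s1}.
      p fails at s0, so Box p is false at s3.
Satisfying worlds: {s0, s1, s2, s3}

s0, s1, s2, s3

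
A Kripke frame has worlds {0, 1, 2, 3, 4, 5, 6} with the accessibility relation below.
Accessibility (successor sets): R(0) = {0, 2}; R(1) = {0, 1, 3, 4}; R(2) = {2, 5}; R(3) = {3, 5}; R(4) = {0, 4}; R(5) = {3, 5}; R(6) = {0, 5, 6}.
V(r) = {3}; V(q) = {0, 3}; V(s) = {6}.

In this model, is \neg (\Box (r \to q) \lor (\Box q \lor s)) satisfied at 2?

No

At 2: \Box (r \to q) \lor (\Box q \lor s) is true, so \neg (\Box (r \to q) \lor (\Box q \lor s)) is false.
  At 2: \Box (r \to q) is true, \Box q \lor s is false, so \Box (r \to q) \lor (\Box q \lor s) is true.
    At 2: \Box (r \to q) requires r \to q at every successor {2, 5}.
      At 2: r \to q is true.
      At 5: r \to q is true.
    So \Box (r \to q) is true at 2.
    At 2: \Box q is false, s is false, so \Box q \lor s is false.
      At 2: \Box q requires q at every successor {2, 5}.
        q fails at 2, so \Box q is false at 2.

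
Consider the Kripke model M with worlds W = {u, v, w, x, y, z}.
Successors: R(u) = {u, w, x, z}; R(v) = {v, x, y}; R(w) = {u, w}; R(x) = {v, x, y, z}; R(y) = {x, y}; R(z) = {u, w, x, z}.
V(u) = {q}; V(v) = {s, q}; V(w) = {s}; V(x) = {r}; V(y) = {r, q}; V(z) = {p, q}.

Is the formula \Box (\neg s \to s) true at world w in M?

No

At w: \Box (\neg s \to s) requires \neg s \to s at every successor {u, w}.
  \neg s \to s fails at u, so \Box (\neg s \to s) is false at w.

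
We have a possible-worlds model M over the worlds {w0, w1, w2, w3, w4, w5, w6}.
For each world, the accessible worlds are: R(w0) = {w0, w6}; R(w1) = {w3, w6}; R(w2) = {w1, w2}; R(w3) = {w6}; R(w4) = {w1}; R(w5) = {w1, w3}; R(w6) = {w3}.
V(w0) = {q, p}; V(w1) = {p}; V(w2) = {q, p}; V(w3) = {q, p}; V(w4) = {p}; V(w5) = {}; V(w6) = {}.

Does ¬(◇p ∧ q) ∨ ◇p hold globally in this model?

Let φ = ¬(◇p ∧ q) ∨ ◇p. Evaluate φ at each world:
  w0 (successors {w0, w6}): φ is true.
  w1 (successors {w3, w6}): φ is true.
  w2 (successors {w1, w2}): φ is true.
  w3 (successors {w6}): φ is true.
  w4 (successors {w1}): φ is true.
  w5 (successors {w1, w3}): φ is true.
  w6 (successors {w3}): φ is true.
For instance, at w3:
  At w3: ¬(◇p ∧ q) is true, ◇p is false, so ¬(◇p ∧ q) ∨ ◇p is true.
    At w3: ◇p ∧ q is false, so ¬(◇p ∧ q) is true.
      At w3: ◇p is false, q is true, so ◇p ∧ q is false.
    At w3: ◇p requires p at some successor in {w6}.
      At w6: p is false.
    So ◇p is false at w3.

Yes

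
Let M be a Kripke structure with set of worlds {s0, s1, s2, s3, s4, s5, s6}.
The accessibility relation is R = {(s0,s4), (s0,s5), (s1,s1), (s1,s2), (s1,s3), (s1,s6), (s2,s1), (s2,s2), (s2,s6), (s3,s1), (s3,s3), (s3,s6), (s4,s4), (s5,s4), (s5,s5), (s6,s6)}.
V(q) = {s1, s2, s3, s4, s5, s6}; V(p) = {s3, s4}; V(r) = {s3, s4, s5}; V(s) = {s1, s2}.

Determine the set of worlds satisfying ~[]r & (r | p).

Let φ = ~[]r & (r | p). Evaluate φ at each world:
  s0 (successors {s4, s5}): φ is false.
  s1 (successors {s1, s2, s3, s6}): φ is false.
  s2 (successors {s1, s2, s6}): φ is false.
  s3 (successors {s1, s3, s6}): φ is true.
  s4 (successors {s4}): φ is false.
  s5 (successors {s4, s5}): φ is false.
  s6 (successors {s6}): φ is false.
For instance, at s2:
  At s2: ~[]r is true, r | p is false, so ~[]r & (r | p) is false.
    At s2: []r is false, so ~[]r is true.
      At s2: []r requires r at every successor {s1, s2, s6}.
        r fails at s1, so []r is false at s2.
Satisfying worlds: {s3}

s3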